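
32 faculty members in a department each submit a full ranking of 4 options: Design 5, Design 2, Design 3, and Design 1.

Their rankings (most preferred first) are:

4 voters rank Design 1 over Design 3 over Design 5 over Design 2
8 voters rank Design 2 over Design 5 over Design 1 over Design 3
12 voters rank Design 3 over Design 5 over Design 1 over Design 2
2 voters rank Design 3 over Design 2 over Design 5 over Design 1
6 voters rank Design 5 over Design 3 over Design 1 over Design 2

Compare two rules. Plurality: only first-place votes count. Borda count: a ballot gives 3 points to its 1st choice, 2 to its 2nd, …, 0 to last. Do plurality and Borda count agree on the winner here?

No

Plurality first-place counts: Design 5 6, Design 2 8, Design 3 14, Design 1 4 → Design 3.
Borda totals: Design 5 64, Design 2 28, Design 3 62, Design 1 38 → Design 5.
The two rules disagree: plurality picks Design 3, Borda picks Design 5.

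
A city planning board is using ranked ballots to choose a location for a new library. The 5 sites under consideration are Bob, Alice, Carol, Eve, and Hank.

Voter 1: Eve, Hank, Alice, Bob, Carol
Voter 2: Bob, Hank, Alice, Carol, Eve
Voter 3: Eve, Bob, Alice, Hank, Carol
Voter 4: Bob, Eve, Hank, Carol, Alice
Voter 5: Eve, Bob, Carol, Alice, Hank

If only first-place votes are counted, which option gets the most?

Eve

First-place vote totals:
  Bob: 2
  Alice: 0
  Carol: 0
  Eve: 3
  Hank: 0
Eve has the most first-place votes.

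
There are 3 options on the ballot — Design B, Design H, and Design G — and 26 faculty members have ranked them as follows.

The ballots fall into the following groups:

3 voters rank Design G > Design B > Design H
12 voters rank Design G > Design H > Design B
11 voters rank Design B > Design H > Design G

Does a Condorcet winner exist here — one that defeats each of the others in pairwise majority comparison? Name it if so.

Design G

Head-to-head results (26 voters total):
Design B vs Design H: Design B wins 14–12.
Design B vs Design G: Design G wins 15–11.
Design H vs Design G: Design G wins 15–11.
Design G beats each rival — Design B (15–11), Design H (15–11) — so Design G is the Condorcet winner.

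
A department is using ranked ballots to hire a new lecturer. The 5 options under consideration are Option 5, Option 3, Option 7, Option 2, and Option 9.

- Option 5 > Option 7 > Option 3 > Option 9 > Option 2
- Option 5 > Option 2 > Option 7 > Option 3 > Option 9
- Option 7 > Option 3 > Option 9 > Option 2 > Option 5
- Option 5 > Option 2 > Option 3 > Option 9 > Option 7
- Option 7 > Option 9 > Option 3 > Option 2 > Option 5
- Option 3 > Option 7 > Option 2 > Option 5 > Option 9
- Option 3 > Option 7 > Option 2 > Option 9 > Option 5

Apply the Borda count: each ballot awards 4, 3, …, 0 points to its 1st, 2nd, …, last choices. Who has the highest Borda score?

Option 7

Borda scores:
  Option 5: 4 + 4 + 0 + 4 + 0 + 1 + 0 = 13
  Option 3: 2 + 1 + 3 + 2 + 2 + 4 + 4 = 18
  Option 7: 3 + 2 + 4 + 0 + 4 + 3 + 3 = 19
  Option 2: 0 + 3 + 1 + 3 + 1 + 2 + 2 = 12
  Option 9: 1 + 0 + 2 + 1 + 3 + 0 + 1 = 8
Option 7 has the highest total.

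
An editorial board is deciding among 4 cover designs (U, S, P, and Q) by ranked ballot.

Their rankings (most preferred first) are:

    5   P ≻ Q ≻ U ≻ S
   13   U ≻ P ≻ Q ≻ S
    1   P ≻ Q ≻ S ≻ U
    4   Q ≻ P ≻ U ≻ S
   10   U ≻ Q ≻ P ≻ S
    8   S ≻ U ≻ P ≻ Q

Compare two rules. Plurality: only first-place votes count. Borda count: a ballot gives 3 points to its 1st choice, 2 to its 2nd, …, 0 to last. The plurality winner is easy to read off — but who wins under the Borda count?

U

Plurality first-place counts: U 23, S 8, P 6, Q 4 → U.
Borda totals: U 94, S 25, P 70, Q 57 → U.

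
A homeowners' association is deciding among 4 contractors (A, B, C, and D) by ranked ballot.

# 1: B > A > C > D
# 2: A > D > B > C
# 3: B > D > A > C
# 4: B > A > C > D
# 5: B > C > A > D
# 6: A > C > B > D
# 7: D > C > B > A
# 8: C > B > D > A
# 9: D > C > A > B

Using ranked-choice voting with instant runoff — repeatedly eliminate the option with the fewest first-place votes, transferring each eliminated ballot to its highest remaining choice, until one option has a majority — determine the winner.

B

Round 1: B 4, A 2, D 2, C 1. C has the fewest and is eliminated.
Round 2: B 5, A 2, D 2. B has a majority.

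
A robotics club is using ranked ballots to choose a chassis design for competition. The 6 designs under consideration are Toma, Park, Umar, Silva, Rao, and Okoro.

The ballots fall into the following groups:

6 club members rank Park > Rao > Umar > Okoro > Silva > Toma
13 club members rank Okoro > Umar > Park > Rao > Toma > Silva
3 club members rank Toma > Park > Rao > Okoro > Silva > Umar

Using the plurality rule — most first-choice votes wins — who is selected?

Okoro

First-place vote totals:
  Toma: 3
  Park: 6
  Umar: 0
  Silva: 0
  Rao: 0
  Okoro: 13
Okoro has the most first-place votes.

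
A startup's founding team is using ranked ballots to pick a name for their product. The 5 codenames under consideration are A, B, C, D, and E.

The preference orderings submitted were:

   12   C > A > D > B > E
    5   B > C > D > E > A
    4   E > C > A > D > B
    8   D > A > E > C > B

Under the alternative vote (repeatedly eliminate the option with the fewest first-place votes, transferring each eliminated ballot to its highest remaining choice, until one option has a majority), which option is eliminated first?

Round 1: C 12, D 8, B 5, E 4, A 0. A has the fewest and is eliminated.
Round 2: C 12, D 8, B 5, E 4. E has the fewest and is eliminated.
Round 3: C 16, D 8, B 5. C has a majority.

A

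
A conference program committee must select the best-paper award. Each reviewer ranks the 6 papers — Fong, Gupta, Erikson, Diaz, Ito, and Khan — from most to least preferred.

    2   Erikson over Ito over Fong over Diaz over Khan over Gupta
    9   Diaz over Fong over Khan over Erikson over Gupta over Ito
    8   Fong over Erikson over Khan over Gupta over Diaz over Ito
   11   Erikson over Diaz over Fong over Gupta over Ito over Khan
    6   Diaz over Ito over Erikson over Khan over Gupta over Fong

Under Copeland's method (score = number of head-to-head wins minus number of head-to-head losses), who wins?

Pairwise results:
  Fong vs Gupta: Fong wins 30–6.
  Fong vs Erikson: Erikson wins 19–17.
  Fong vs Diaz: Diaz wins 26–10.
  Fong vs Ito: Fong wins 28–8.
  Fong vs Khan: Fong wins 30–6.
  Gupta vs Erikson: Erikson wins 36–0.
  Gupta vs Diaz: Diaz wins 28–8.
  Gupta vs Ito: Gupta wins 28–8.
  Gupta vs Khan: Khan wins 25–11.
  Erikson vs Diaz: Erikson wins 21–15.
  Erikson vs Ito: Erikson wins 30–6.
  Erikson vs Khan: Erikson wins 27–9.
  Diaz vs Ito: Diaz wins 34–2.
  Diaz vs Khan: Diaz wins 28–8.
  Ito vs Khan: Ito wins 19–17.
Copeland scores (wins − losses):
  Fong: 3 − 2 = 1
  Gupta: 1 − 4 = -3
  Erikson: 5 − 0 = 5
  Diaz: 4 − 1 = 3
  Ito: 1 − 4 = -3
  Khan: 1 − 4 = -3
Erikson has the best Copeland score.

Erikson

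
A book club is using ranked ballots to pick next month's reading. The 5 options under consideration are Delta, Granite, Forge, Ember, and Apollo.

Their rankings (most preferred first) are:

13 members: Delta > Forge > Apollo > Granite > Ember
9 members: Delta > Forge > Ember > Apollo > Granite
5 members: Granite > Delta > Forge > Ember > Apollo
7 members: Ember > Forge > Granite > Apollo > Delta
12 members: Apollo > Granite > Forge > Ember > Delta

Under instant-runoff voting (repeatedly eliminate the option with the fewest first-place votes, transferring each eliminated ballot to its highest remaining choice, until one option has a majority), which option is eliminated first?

Round 1: Delta 22, Apollo 12, Ember 7, Granite 5, Forge 0. Forge has the fewest and is eliminated.
Round 2: Delta 22, Apollo 12, Ember 7, Granite 5. Granite has the fewest and is eliminated.
Round 3: Delta 27, Apollo 12, Ember 7. Delta has a majority.

Forge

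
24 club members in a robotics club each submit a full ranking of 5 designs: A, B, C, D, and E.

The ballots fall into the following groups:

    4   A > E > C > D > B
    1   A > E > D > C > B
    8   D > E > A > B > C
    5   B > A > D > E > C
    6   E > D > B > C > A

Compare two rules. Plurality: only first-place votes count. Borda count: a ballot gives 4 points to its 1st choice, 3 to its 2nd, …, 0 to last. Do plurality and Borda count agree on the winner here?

No

Plurality first-place counts: A 5, B 5, C 0, D 8, E 6 → D.
Borda totals: A 51, B 40, C 15, D 66, E 68 → E.
The two rules disagree: plurality picks D, Borda picks E.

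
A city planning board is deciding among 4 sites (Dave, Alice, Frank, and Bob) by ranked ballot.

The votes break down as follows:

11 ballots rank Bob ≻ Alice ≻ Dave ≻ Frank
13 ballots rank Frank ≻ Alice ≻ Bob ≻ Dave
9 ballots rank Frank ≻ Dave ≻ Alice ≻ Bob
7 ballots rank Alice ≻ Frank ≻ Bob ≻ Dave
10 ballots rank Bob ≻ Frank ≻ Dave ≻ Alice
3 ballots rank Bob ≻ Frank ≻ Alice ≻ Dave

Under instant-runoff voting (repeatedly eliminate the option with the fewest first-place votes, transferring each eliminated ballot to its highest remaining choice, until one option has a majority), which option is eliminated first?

Round 1: Bob 24, Frank 22, Alice 7, Dave 0. Dave has the fewest and is eliminated.
Round 2: Bob 24, Frank 22, Alice 7. Alice has the fewest and is eliminated.
Round 3: Frank 29, Bob 24. Frank has a majority.

Dave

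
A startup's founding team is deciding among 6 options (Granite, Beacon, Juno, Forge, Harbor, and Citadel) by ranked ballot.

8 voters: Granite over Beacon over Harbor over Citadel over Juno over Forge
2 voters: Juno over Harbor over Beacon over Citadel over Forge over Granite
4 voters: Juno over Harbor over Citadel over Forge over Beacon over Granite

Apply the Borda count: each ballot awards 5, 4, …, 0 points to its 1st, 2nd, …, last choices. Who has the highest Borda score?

Borda scores:
  Granite: 8·5 + 2·0 + 4·0 = 40
  Beacon: 8·4 + 2·3 + 4·1 = 42
  Juno: 8·1 + 2·5 + 4·5 = 38
  Forge: 8·0 + 2·1 + 4·2 = 10
  Harbor: 8·3 + 2·4 + 4·4 = 48
  Citadel: 8·2 + 2·2 + 4·3 = 32
Harbor has the highest total.

Harbor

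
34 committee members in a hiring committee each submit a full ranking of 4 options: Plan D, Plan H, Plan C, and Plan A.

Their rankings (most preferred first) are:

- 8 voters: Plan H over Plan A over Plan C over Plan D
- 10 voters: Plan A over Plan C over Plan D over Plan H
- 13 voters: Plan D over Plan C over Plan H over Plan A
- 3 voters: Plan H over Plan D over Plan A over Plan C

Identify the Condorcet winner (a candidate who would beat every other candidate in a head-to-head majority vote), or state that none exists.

Head-to-head results (34 voters total):
Plan D vs Plan H: Plan D wins 23–11.
Plan D vs Plan C: Plan C wins 18–16.
Plan D vs Plan A: Plan A wins 18–16.
Plan H vs Plan C: Plan C wins 23–11.
Plan H vs Plan A: Plan H wins 24–10.
Plan C vs Plan A: Plan A wins 21–13.
No candidate beats all others: Plan D beats Plan H beats Plan A beats Plan D, a majority cycle.

None — there is no Condorcet winner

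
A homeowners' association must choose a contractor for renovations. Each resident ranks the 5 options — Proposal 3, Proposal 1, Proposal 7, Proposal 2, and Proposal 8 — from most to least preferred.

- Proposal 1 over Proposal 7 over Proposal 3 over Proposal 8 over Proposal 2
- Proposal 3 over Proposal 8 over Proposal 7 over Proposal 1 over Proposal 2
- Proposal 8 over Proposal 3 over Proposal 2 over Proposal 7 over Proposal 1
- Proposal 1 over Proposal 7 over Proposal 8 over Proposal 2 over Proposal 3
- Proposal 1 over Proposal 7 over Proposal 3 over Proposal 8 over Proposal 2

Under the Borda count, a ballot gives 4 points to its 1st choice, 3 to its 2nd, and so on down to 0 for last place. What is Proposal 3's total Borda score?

Borda scores:
  Proposal 3: 2 + 4 + 3 + 0 + 2 = 11
  Proposal 1: 4 + 1 + 0 + 4 + 4 = 13
  Proposal 7: 3 + 2 + 1 + 3 + 3 = 12
  Proposal 2: 0 + 0 + 2 + 1 + 0 = 3
  Proposal 8: 1 + 3 + 4 + 2 + 1 = 11

11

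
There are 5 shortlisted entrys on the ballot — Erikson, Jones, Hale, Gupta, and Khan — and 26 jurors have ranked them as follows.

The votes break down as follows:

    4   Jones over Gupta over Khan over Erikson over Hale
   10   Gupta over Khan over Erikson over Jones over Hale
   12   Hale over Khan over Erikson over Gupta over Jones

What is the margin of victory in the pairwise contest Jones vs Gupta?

18

Ballots ranking Jones above Gupta: 4.
Ballots ranking Gupta above Jones: 10+12 = 22.
Gupta wins 22–4, a margin of 18.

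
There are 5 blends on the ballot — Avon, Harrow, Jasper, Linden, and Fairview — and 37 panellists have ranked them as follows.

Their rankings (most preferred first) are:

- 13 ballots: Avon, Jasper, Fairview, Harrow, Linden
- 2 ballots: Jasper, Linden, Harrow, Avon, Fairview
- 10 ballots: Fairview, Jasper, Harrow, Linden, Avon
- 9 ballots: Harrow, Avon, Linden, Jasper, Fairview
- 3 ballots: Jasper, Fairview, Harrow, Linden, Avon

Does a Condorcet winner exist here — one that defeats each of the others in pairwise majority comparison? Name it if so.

Head-to-head results (37 voters total):
Avon vs Harrow: Harrow wins 24–13.
Avon vs Jasper: Avon wins 22–15.
Avon vs Linden: Avon wins 22–15.
Avon vs Fairview: Avon wins 24–13.
Harrow vs Jasper: Jasper wins 28–9.
Harrow vs Linden: Harrow wins 35–2.
Harrow vs Fairview: Fairview wins 26–11.
Jasper vs Linden: Jasper wins 28–9.
Jasper vs Fairview: Jasper wins 27–10.
Linden vs Fairview: Fairview wins 26–11.
No candidate beats all others: Avon beats Jasper beats Harrow beats Avon, a majority cycle.

No Condorcet winner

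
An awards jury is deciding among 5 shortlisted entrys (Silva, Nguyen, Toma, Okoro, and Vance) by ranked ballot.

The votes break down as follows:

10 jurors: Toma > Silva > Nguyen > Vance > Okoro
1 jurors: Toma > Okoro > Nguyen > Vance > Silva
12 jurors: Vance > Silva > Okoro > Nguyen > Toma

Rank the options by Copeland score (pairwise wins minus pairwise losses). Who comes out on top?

Vance

Pairwise results:
  Silva vs Nguyen: Silva wins 22–1.
  Silva vs Toma: Silva wins 12–11.
  Silva vs Okoro: Silva wins 22–1.
  Silva vs Vance: Vance wins 13–10.
  Nguyen vs Toma: Nguyen wins 12–11.
  Nguyen vs Okoro: Okoro wins 13–10.
  Nguyen vs Vance: Vance wins 12–11.
  Toma vs Okoro: Okoro wins 12–11.
  Toma vs Vance: Vance wins 12–11.
  Okoro vs Vance: Vance wins 22–1.
Copeland scores (wins − losses):
  Silva: 3 − 1 = 2
  Nguyen: 1 − 3 = -2
  Toma: 0 − 4 = -4
  Okoro: 2 − 2 = 0
  Vance: 4 − 0 = 4
Vance has the best Copeland score.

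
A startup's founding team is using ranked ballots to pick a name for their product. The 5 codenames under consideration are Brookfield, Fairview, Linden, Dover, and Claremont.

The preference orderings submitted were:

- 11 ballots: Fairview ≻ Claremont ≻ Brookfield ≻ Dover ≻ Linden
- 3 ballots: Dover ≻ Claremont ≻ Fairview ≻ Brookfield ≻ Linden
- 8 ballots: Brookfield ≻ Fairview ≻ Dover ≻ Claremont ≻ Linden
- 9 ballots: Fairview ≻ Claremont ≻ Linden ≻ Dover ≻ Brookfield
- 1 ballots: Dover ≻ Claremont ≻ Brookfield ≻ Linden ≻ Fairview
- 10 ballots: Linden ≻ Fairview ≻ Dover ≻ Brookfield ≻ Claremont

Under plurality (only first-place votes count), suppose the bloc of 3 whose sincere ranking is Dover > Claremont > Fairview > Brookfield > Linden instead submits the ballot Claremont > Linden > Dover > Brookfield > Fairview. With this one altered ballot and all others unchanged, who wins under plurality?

Fairview

First-place totals with the altered ballot: Brookfield 8, Fairview 20, Linden 10, Dover 1, Claremont 3.
The winner is unchanged: still Fairview.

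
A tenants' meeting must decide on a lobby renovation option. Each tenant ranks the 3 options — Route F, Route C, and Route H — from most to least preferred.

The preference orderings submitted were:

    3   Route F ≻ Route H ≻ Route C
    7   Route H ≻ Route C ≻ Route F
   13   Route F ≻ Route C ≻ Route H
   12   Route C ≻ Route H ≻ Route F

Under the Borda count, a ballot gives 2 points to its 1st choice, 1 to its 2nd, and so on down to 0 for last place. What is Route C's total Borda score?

44

Borda scores:
  Route F: 3·2 + 7·0 + 13·2 + 12·0 = 32
  Route C: 3·0 + 7·1 + 13·1 + 12·2 = 44
  Route H: 3·1 + 7·2 + 13·0 + 12·1 = 29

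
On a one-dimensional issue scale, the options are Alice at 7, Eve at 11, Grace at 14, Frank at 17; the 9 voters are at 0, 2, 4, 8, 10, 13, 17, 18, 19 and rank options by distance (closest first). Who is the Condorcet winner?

Eve

With single-peaked preferences on a line, the Condorcet winner is the candidate closest to the median voter.
The median voter (position 10) is closest to Eve at 11.
Check: Eve vs Frank — voters closer to Eve: 6 of 9.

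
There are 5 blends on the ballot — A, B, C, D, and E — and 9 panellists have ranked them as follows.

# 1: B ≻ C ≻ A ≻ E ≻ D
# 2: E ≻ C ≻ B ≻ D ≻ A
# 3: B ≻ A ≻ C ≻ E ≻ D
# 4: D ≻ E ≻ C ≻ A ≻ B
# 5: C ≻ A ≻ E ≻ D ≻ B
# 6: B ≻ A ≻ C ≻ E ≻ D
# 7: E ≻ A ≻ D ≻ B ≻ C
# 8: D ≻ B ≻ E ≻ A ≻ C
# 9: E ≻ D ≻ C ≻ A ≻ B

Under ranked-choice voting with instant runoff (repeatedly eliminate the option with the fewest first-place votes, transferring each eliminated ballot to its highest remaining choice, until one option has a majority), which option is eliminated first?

A

Round 1: B 3, E 3, D 2, C 1, A 0. A has the fewest and is eliminated.
Round 2: B 3, E 3, D 2, C 1. C has the fewest and is eliminated.
Round 3: E 4, B 3, D 2. D has the fewest and is eliminated.
Round 4: E 5, B 4. E has a majority.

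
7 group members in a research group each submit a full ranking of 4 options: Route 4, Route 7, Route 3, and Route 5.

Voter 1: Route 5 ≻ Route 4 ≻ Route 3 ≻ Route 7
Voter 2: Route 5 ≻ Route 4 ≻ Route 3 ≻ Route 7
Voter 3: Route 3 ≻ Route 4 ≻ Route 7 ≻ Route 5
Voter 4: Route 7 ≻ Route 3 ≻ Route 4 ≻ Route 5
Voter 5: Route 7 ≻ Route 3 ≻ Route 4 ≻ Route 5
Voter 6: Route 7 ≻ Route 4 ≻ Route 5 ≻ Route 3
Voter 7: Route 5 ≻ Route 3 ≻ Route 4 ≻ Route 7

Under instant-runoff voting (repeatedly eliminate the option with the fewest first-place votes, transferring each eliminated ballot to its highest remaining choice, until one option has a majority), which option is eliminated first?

Round 1: Route 7 3, Route 5 3, Route 3 1, Route 4 0. Route 4 has the fewest and is eliminated.
Round 2: Route 7 3, Route 5 3, Route 3 1. Route 3 has the fewest and is eliminated.
Round 3: Route 7 4, Route 5 3. Route 7 has a majority.

Route 4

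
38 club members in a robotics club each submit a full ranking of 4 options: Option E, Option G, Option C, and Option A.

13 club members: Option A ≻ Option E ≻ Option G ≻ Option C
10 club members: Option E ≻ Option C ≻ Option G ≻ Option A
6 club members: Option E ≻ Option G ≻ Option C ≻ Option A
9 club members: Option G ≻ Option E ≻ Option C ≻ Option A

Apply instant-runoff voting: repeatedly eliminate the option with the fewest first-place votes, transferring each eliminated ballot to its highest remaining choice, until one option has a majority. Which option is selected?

Option E

Round 1: Option E 16, Option A 13, Option G 9, Option C 0. Option C has the fewest and is eliminated.
Round 2: Option E 16, Option A 13, Option G 9. Option G has the fewest and is eliminated.
Round 3: Option E 25, Option A 13. Option E has a majority.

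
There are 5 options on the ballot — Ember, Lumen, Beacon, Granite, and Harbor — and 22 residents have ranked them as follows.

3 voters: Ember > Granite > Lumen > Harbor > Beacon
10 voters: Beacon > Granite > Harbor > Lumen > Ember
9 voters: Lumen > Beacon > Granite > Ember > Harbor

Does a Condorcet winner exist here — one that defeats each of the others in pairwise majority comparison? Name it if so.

Head-to-head results (22 voters total):
Ember vs Lumen: Lumen wins 19–3.
Ember vs Beacon: Beacon wins 19–3.
Ember vs Granite: Granite wins 19–3.
Ember vs Harbor: Ember wins 12–10.
Lumen vs Beacon: Lumen wins 12–10.
Lumen vs Granite: Granite wins 13–9.
Lumen vs Harbor: Lumen wins 12–10.
Beacon vs Granite: Beacon wins 19–3.
Beacon vs Harbor: Beacon wins 19–3.
Granite vs Harbor: Granite wins 22–0.
No candidate beats all others: Lumen beats Beacon beats Granite beats Lumen, a majority cycle.

None — there is no Condorcet winner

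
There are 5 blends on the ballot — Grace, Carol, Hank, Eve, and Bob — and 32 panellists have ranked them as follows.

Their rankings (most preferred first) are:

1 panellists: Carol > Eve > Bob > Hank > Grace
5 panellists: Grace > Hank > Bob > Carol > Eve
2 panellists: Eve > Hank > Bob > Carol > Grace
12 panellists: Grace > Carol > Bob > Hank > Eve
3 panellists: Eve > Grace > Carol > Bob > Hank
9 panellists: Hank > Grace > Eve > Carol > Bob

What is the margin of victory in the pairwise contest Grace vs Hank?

8

Ballots ranking Grace above Hank: 5+12+3 = 20.
Ballots ranking Hank above Grace: 1+2+9 = 12.
Grace wins 20–12, a margin of 8.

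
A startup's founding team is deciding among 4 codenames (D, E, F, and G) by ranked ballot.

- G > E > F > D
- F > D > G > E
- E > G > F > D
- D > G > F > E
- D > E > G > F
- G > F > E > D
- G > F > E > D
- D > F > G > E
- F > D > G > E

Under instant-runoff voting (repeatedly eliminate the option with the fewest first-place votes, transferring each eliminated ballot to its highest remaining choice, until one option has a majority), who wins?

D

Round 1: D 3, G 3, F 2, E 1. E has the fewest and is eliminated.
Round 2: G 4, D 3, F 2. F has the fewest and is eliminated.
Round 3: D 5, G 4. D has a majority.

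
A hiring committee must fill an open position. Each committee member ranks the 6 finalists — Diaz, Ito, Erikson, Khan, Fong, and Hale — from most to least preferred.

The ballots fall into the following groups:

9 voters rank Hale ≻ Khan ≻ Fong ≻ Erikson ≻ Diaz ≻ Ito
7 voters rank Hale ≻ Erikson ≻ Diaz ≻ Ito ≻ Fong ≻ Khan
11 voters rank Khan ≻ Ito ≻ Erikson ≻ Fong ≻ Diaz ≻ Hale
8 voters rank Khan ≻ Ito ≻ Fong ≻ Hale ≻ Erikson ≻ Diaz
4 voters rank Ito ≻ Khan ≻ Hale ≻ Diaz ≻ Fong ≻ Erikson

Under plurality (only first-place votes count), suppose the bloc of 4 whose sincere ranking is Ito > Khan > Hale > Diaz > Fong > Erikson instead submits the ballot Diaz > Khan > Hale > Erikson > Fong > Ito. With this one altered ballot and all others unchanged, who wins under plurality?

First-place totals with the altered ballot: Diaz 4, Ito 0, Erikson 0, Khan 19, Fong 0, Hale 16.
The winner is unchanged: still Khan.

Khan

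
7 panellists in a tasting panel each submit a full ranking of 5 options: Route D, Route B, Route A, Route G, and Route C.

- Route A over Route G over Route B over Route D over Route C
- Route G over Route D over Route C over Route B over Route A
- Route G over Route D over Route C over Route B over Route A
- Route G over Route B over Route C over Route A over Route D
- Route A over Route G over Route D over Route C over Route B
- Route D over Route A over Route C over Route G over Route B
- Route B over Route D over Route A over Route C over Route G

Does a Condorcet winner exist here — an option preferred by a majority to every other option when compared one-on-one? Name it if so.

Head-to-head results (7 voters total):
Route D vs Route B: Route D wins 4–3.
Route D vs Route A: Route D wins 4–3.
Route D vs Route G: Route G wins 5–2.
Route D vs Route C: Route D wins 6–1.
Route B vs Route A: Route B wins 4–3.
Route B vs Route G: Route G wins 6–1.
Route B vs Route C: Route C wins 4–3.
Route A vs Route G: Route A wins 4–3.
Route A vs Route C: Route A wins 4–3.
Route G vs Route C: Route G wins 5–2.
No candidate beats all others: Route D beats Route A beats Route G beats Route D, a majority cycle.

No Condorcet winner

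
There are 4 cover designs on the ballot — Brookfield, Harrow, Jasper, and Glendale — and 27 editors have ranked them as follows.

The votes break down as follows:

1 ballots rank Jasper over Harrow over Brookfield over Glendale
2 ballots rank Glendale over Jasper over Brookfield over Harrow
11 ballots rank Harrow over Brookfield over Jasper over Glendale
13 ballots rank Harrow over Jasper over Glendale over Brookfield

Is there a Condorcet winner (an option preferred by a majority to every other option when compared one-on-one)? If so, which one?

Head-to-head results (27 voters total):
Brookfield vs Harrow: Harrow wins 25–2.
Brookfield vs Jasper: Jasper wins 16–11.
Brookfield vs Glendale: Glendale wins 15–12.
Harrow vs Jasper: Harrow wins 24–3.
Harrow vs Glendale: Harrow wins 25–2.
Jasper vs Glendale: Jasper wins 25–2.
Harrow beats each rival — Brookfield (25–2), Jasper (24–3), Glendale (25–2) — so Harrow is the Condorcet winner.

Harrow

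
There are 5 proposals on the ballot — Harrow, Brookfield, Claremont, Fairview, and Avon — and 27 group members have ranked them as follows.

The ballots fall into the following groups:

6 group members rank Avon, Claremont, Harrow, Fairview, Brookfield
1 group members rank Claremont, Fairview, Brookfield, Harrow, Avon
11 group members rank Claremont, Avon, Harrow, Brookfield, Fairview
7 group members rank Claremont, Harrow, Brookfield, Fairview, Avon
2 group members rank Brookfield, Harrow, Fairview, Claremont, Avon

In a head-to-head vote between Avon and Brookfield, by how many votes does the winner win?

Ballots ranking Avon above Brookfield: 6+11 = 17.
Ballots ranking Brookfield above Avon: 1+7+2 = 10.
Avon wins 17–10, a margin of 7.

7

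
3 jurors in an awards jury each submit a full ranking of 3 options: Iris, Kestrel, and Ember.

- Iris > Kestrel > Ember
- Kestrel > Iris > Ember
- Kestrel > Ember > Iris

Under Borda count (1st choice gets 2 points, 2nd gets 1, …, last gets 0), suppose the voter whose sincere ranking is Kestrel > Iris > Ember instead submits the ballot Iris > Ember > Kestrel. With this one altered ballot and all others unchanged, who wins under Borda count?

Borda totals with the altered ballot: Iris 4, Kestrel 3, Ember 2.
The switch changes the winner from Kestrel to Iris.

Iris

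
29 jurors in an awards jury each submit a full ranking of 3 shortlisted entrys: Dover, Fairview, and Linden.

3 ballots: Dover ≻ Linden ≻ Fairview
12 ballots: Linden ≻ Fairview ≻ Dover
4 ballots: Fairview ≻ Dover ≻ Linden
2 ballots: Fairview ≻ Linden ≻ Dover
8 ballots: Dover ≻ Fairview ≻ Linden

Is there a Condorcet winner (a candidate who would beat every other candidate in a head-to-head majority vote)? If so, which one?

None — there is no Condorcet winner

Head-to-head results (29 voters total):
Dover vs Fairview: Fairview wins 18–11.
Dover vs Linden: Dover wins 15–14.
Fairview vs Linden: Linden wins 15–14.
No candidate beats all others: Dover beats Linden beats Fairview beats Dover, a majority cycle.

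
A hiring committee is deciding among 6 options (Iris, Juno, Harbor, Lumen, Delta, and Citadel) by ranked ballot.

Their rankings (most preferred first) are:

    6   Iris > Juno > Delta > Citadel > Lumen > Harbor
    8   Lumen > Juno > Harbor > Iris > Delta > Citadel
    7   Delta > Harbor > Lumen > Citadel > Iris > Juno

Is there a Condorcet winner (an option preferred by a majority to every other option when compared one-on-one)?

No

Head-to-head results (21 voters total):
Iris vs Juno: Iris wins 13–8.
Iris vs Harbor: Harbor wins 15–6.
Iris vs Lumen: Lumen wins 15–6.
Iris vs Delta: Iris wins 14–7.
Iris vs Citadel: Iris wins 14–7.
Juno vs Harbor: Juno wins 14–7.
Juno vs Lumen: Lumen wins 15–6.
Juno vs Delta: Juno wins 14–7.
Juno vs Citadel: Juno wins 14–7.
Harbor vs Lumen: Lumen wins 14–7.
Harbor vs Delta: Delta wins 13–8.
Harbor vs Citadel: Harbor wins 15–6.
Lumen vs Delta: Delta wins 13–8.
Lumen vs Citadel: Lumen wins 15–6.
Delta vs Citadel: Delta wins 21–0.
No candidate beats all others: Iris beats Juno beats Harbor beats Iris, a majority cycle.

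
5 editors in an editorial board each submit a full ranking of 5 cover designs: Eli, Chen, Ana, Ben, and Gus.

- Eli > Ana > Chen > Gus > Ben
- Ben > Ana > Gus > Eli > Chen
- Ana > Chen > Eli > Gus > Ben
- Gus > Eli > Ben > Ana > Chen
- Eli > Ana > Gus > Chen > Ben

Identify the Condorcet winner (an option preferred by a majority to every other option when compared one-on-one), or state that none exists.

Head-to-head results (5 voters total):
Eli vs Chen: Eli wins 4–1.
Eli vs Ana: Eli wins 3–2.
Eli vs Ben: Eli wins 4–1.
Eli vs Gus: Eli wins 3–2.
Chen vs Ana: Ana wins 5–0.
Chen vs Ben: Chen wins 3–2.
Chen vs Gus: Gus wins 3–2.
Ana vs Ben: Ana wins 3–2.
Ana vs Gus: Ana wins 4–1.
Ben vs Gus: Gus wins 4–1.
Eli beats each rival — Chen (4–1), Ana (3–2), Ben (4–1), Gus (3–2) — so Eli is the Condorcet winner.

Eli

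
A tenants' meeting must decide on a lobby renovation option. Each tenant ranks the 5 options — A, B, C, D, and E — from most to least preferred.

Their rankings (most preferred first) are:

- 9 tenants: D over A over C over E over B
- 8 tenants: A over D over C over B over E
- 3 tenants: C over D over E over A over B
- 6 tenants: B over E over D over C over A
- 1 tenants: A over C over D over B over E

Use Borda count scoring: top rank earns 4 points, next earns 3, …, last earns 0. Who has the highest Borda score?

Borda scores:
  A: 9·3 + 8·4 + 3·1 + 6·0 + 4 = 66
  B: 9·0 + 8·1 + 3·0 + 6·4 + 1 = 33
  C: 9·2 + 8·2 + 3·4 + 6·1 + 3 = 55
  D: 9·4 + 8·3 + 3·3 + 6·2 + 2 = 83
  E: 9·1 + 8·0 + 3·2 + 6·3 + 0 = 33
D has the highest total.

D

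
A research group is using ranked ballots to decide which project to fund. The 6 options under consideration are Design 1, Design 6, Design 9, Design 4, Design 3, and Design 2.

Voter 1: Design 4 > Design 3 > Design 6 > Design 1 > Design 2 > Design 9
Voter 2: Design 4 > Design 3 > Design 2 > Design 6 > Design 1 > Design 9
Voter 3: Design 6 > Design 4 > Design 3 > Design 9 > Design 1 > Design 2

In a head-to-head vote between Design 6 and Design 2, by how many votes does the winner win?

Ballots ranking Design 6 above Design 2: 2.
Ballots ranking Design 2 above Design 6: 1.
Design 6 wins 2–1, a margin of 1.

1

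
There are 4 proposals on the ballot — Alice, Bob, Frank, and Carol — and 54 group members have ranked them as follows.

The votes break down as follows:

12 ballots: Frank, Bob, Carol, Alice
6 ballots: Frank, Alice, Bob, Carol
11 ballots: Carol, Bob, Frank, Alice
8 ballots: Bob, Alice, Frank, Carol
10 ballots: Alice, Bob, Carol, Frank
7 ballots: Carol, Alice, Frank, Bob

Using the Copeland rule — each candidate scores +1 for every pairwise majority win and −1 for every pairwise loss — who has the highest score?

Pairwise results:
  Alice vs Bob: Bob wins 31–23.
  Alice vs Frank: Frank wins 29–25.
  Alice vs Carol: Carol wins 30–24.
  Bob vs Frank: Bob wins 29–25.
  Bob vs Carol: Bob wins 36–18.
  Frank vs Carol: Carol wins 28–26.
Copeland scores (wins − losses):
  Alice: 0 − 3 = -3
  Bob: 3 − 0 = 3
  Frank: 1 − 2 = -1
  Carol: 2 − 1 = 1
Bob has the best Copeland score.

Bob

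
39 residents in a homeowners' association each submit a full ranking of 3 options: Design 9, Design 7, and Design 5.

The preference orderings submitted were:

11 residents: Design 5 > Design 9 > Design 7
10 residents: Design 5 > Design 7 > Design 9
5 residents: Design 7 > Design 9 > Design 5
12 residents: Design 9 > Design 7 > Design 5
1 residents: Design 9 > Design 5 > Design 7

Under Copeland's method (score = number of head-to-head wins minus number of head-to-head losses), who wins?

Design 5

Pairwise results:
  Design 9 vs Design 7: Design 9 wins 24–15.
  Design 9 vs Design 5: Design 5 wins 21–18.
  Design 7 vs Design 5: Design 5 wins 22–17.
Copeland scores (wins − losses):
  Design 9: 1 − 1 = 0
  Design 7: 0 − 2 = -2
  Design 5: 2 − 0 = 2
Design 5 has the best Copeland score.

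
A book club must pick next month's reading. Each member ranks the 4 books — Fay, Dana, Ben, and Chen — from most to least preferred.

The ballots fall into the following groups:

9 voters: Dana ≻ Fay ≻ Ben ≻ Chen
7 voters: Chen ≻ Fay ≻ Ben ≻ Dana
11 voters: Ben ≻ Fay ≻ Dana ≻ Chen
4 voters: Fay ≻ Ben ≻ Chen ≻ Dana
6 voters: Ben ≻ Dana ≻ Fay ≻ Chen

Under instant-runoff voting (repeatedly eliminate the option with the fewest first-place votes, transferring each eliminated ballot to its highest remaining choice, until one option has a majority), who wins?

Round 1: Ben 17, Dana 9, Chen 7, Fay 4. Fay has the fewest and is eliminated.
Round 2: Ben 21, Dana 9, Chen 7. Ben has a majority.

Ben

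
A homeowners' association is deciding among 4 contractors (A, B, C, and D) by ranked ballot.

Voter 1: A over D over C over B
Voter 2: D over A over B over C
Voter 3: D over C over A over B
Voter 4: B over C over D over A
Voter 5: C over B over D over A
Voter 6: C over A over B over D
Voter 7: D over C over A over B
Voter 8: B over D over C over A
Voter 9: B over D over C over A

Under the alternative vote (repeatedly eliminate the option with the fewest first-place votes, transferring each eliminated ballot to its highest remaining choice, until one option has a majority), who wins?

B

Round 1: B 3, D 3, C 2, A 1. A has the fewest and is eliminated.
Round 2: D 4, B 3, C 2. C has the fewest and is eliminated.
Round 3: B 5, D 4. B has a majority.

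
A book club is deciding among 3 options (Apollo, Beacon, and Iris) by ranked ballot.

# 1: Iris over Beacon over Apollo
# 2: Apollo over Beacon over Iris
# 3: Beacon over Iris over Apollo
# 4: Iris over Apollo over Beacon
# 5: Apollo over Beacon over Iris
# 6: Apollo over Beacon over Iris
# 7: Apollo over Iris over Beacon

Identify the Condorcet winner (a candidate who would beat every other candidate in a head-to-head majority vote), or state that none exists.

Apollo

Head-to-head results (7 voters total):
Apollo vs Beacon: Apollo wins 5–2.
Apollo vs Iris: Apollo wins 4–3.
Beacon vs Iris: Beacon wins 4–3.
Apollo beats each rival — Beacon (5–2), Iris (4–3) — so Apollo is the Condorcet winner.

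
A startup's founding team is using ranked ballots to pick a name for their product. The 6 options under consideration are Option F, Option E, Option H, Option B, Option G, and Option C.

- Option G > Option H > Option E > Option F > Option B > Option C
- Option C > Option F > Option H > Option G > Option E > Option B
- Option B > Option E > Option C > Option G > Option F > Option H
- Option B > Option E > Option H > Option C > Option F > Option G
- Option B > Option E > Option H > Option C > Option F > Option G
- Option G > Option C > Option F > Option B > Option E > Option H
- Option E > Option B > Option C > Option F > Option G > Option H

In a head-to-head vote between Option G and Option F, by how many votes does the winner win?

1

Ballots ranking Option G above Option F: 3.
Ballots ranking Option F above Option G: 4.
Option F wins 4–3, a margin of 1.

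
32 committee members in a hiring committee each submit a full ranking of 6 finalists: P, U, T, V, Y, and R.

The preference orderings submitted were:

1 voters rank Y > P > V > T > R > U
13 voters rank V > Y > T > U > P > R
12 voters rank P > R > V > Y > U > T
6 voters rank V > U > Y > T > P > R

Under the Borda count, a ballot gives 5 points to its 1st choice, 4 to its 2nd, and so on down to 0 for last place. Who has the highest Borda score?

V

Borda scores:
  P: 4 + 13·1 + 12·5 + 6·1 = 83
  U: 0 + 13·2 + 12·1 + 6·4 = 62
  T: 2 + 13·3 + 12·0 + 6·2 = 53
  V: 3 + 13·5 + 12·3 + 6·5 = 134
  Y: 5 + 13·4 + 12·2 + 6·3 = 99
  R: 1 + 13·0 + 12·4 + 6·0 = 49
V has the highest total.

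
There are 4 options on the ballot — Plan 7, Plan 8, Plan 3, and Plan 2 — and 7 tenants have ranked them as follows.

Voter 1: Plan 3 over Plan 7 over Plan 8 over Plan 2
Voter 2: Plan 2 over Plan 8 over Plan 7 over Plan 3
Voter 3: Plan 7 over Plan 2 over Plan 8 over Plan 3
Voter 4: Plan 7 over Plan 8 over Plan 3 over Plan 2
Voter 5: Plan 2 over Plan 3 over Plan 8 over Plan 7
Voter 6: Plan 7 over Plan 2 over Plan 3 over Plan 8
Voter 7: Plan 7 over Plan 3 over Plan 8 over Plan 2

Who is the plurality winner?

First-place vote totals:
  Plan 7: 4
  Plan 8: 0
  Plan 3: 1
  Plan 2: 2
Plan 7 has the most first-place votes.

Plan 7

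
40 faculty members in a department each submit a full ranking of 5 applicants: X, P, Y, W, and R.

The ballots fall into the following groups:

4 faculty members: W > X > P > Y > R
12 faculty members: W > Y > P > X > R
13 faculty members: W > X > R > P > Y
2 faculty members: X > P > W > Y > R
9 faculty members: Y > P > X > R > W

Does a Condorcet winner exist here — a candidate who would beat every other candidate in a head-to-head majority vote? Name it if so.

Head-to-head results (40 voters total):
X vs P: P wins 21–19.
X vs Y: Y wins 21–19.
X vs W: W wins 29–11.
X vs R: X wins 40–0.
P vs Y: Y wins 21–19.
P vs W: W wins 29–11.
P vs R: P wins 27–13.
Y vs W: W wins 31–9.
Y vs R: Y wins 27–13.
W vs R: W wins 31–9.
W beats each rival — X (29–11), P (29–11), Y (31–9), R (31–9) — so W is the Condorcet winner.

W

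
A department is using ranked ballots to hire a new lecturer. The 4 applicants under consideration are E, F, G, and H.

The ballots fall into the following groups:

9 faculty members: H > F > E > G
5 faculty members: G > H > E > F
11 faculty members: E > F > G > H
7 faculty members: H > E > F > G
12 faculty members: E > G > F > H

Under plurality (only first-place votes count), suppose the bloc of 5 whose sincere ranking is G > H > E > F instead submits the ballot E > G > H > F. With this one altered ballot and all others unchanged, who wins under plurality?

E

First-place totals with the altered ballot: E 28, F 0, G 0, H 16.
The winner is unchanged: still E.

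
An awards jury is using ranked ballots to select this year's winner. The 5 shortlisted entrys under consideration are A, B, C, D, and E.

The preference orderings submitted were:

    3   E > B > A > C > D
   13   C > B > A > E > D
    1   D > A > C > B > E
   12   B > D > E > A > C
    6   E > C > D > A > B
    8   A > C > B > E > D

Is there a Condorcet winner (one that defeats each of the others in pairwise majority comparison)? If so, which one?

Head-to-head results (43 voters total):
A vs B: B wins 28–15.
A vs C: A wins 24–19.
A vs D: A wins 24–19.
A vs E: A wins 22–21.
B vs C: C wins 28–15.
B vs D: B wins 36–7.
B vs E: B wins 34–9.
C vs D: C wins 30–13.
C vs E: C wins 22–21.
D vs E: E wins 30–13.
No candidate beats all others: A beats C beats B beats A, a majority cycle.

No Condorcet winner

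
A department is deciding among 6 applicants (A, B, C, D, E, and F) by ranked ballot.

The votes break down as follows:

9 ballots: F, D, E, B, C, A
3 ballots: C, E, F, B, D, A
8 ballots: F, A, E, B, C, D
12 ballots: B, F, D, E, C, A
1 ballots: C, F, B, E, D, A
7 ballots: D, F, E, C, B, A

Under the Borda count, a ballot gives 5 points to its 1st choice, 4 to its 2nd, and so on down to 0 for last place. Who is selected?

Borda scores:
  A: 9·0 + 3·0 + 8·4 + 12·0 + 0 + 7·0 = 32
  B: 9·2 + 3·2 + 8·2 + 12·5 + 3 + 7·1 = 110
  C: 9·1 + 3·5 + 8·1 + 12·1 + 5 + 7·2 = 63
  D: 9·4 + 3·1 + 8·0 + 12·3 + 1 + 7·5 = 111
  E: 9·3 + 3·4 + 8·3 + 12·2 + 2 + 7·3 = 110
  F: 9·5 + 3·3 + 8·5 + 12·4 + 4 + 7·4 = 174
F has the highest total.

F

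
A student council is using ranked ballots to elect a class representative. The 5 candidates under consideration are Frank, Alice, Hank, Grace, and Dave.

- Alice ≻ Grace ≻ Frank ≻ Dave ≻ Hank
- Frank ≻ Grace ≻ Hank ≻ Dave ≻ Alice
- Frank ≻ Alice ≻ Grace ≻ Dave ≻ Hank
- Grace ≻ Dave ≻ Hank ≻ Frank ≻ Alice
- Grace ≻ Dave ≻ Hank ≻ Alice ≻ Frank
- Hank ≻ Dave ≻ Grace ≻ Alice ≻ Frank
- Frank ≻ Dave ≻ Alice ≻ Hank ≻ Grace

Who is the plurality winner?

Frank

First-place vote totals:
  Frank: 3
  Alice: 1
  Hank: 1
  Grace: 2
  Dave: 0
Frank has the most first-place votes.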